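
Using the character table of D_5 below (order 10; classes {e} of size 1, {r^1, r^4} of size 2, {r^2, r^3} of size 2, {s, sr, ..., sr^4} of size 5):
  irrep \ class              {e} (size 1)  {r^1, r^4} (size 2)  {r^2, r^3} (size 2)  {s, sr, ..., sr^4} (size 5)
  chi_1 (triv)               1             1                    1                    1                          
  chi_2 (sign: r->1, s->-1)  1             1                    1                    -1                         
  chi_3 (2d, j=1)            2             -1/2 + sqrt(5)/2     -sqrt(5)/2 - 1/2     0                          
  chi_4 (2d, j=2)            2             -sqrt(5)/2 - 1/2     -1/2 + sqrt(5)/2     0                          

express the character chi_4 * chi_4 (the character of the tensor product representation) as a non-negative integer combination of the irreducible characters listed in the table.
chi_4 tensor chi_4 = chi_1 + chi_2 + chi_3 (all other irreducibles have multiplicity 0).

Solution. The character of a tensor product is the pointwise product (chi_4 * chi_4)(C) = chi_4(C) * chi_4(C):
  {e}: (2)*(2), {r^1, r^4}: (-sqrt(5)/2 - 1/2)*(-sqrt(5)/2 - 1/2), {r^2, r^3}: (-1/2 + sqrt(5)/2)*(-1/2 + sqrt(5)/2), {s, sr, ..., sr^4}: (0)*(0)
so (chi_4 * chi_4) takes values
  {e} -> 4, {r^1, r^4} -> sqrt(5)/2 + 3/2, {r^2, r^3} -> 3/2 - sqrt(5)/2, {s, sr, ..., sr^4} -> 0.
Now take the inner product of this character with each irreducible chi from the table, <chi_4*chi_4, chi> = (1/10) sum_C |C| (chi_4*chi_4)(C) conj(chi(C)):
  <chi_4*chi_4, chi_1> = (1/10)[1*(4)*conj(1) + 2*(sqrt(5)/2 + 3/2)*conj(1) + 2*(3/2 - sqrt(5)/2)*conj(1) + 5*(0)*conj(1)]
      = (1/10)[(4) + (sqrt(5) + 3) + (3 - sqrt(5)) + (0)] = 10/10 = 1
  <chi_4*chi_4, chi_2> = (1/10)[1*(4)*conj(1) + 2*(sqrt(5)/2 + 3/2)*conj(1) + 2*(3/2 - sqrt(5)/2)*conj(1) + 5*(0)*conj(-1)]
      = (1/10)[(4) + (sqrt(5) + 3) + (3 - sqrt(5)) + (0)] = 10/10 = 1
  <chi_4*chi_4, chi_3> = (1/10)[1*(4)*conj(2) + 2*(sqrt(5)/2 + 3/2)*conj(-1/2 + sqrt(5)/2) + 2*(3/2 - sqrt(5)/2)*conj(-sqrt(5)/2 - 1/2) + 5*(0)*conj(0)]
      = (1/10)[(8) + (1 + sqrt(5)) + (1 - sqrt(5)) + (0)] = 10/10 = 1
  <chi_4*chi_4, chi_4> = (1/10)[1*(4)*conj(2) + 2*(sqrt(5)/2 + 3/2)*conj(-sqrt(5)/2 - 1/2) + 2*(3/2 - sqrt(5)/2)*conj(-1/2 + sqrt(5)/2) + 5*(0)*conj(0)]
      = (1/10)[(8) + (-2*sqrt(5) - 4) + (-4 + 2*sqrt(5)) + (0)] = 0/10 = 0
Hence the multiplicities are chi_1: 1, chi_2: 1, chi_3: 1. Dimension check: dim(chi_4)*dim(chi_4) = 2*2 = 4 and sum (mult * dim) = 1*1 + 1*1 + 1*2 = 4.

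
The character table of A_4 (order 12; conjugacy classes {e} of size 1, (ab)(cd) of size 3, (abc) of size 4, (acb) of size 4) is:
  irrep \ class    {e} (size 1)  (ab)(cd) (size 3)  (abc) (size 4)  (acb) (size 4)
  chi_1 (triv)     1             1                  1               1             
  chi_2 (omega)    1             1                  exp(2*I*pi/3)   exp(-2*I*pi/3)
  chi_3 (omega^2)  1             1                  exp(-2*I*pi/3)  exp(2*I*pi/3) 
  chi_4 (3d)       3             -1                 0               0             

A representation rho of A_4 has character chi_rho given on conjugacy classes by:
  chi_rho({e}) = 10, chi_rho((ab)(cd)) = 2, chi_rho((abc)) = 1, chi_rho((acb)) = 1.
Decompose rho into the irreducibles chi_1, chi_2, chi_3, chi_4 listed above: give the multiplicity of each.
Multiplicities: chi_1: 2, chi_2: 1, chi_3: 1, chi_4: 2.

Why: Use <chi_rho, chi> = (1/|G|) sum_C |C| * chi_rho(C) * conj(chi(C)) with |G| = 12 for each irreducible chi in the table:
  <chi_rho, chi_1> = (1/12)[1*(10)*conj(1) + 3*(2)*conj(1) + 4*(1)*conj(1) + 4*(1)*conj(1)]
      = (1/12)[(10) + (6) + (4) + (4)] = 24/12 = 2
  <chi_rho, chi_2> = (1/12)[1*(10)*conj(1) + 3*(2)*conj(1) + 4*(1)*conj(exp(2*I*pi/3)) + 4*(1)*conj(exp(-2*I*pi/3))]
      = (1/12)[(10) + (6) + (4 + 8*exp(-2*I*pi/3) + 4*exp(2*I*pi/3)) + (4 + 4*exp(-2*I*pi/3) + 8*exp(2*I*pi/3))] = 12/12 = 1
  <chi_rho, chi_3> = (1/12)[1*(10)*conj(1) + 3*(2)*conj(1) + 4*(1)*conj(exp(-2*I*pi/3)) + 4*(1)*conj(exp(2*I*pi/3))]
      = (1/12)[(10) + (6) + (4 + 4*exp(-2*I*pi/3) + 8*exp(2*I*pi/3)) + (4 + 8*exp(-2*I*pi/3) + 4*exp(2*I*pi/3))] = 12/12 = 1
  <chi_rho, chi_4> = (1/12)[1*(10)*conj(3) + 3*(2)*conj(-1) + 4*(1)*conj(0) + 4*(1)*conj(0)]
      = (1/12)[(30) + (-6) + (0) + (0)] = 24/12 = 2
(Exp terms are combined using exp(i*s)*conj(exp(i*t)) = exp(i*(s-t)), and sums of them are collapsed using the identity that for every m > 1 the m distinct m-th roots of unity sum to 0, e.g. 1 + exp(2*I*pi/3) + exp(-2*I*pi/3) = 0.)
Dimension check: dim(rho) = sum (mult * dim) = 2*1 + 1*1 + 1*1 + 2*3 = 10 = chi_rho(e) = 10.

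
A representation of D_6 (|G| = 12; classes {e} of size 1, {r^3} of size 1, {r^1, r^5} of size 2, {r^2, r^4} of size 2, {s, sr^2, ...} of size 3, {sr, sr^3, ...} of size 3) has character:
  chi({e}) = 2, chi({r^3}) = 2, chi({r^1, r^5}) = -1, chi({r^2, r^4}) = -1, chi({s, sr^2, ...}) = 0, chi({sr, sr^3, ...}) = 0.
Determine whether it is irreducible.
Irreducible: <chi, chi> = 1.

Reasoning: <chi, chi> = (1/|G|) sum_C |C| * |chi(C)|^2 = (1/12)[1*|2|^2 + 1*|2|^2 + 2*|-1|^2 + 2*|-1|^2 + 3*|0|^2 + 3*|0|^2]
  = (1/12)[(4) + (4) + (2) + (2) + (0) + (0)] = 12/12 = 1.
A character is irreducible iff <chi, chi> = 1, so this representation is irreducible.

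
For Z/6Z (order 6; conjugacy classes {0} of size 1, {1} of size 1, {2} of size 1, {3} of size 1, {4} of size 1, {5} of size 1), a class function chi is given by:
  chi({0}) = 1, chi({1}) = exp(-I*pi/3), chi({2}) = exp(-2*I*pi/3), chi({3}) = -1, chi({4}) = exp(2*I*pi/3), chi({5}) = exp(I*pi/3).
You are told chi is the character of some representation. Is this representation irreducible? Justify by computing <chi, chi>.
Irreducible: <chi, chi> = 1.

Solution. <chi, chi> = (1/|G|) sum_C |C| * |chi(C)|^2 = (1/6)[1*|1|^2 + 1*|exp(-I*pi/3)|^2 + 1*|exp(-2*I*pi/3)|^2 + 1*|-1|^2 + 1*|exp(2*I*pi/3)|^2 + 1*|exp(I*pi/3)|^2]
  = (1/6)[(1) + (1) + (1) + (1) + (1) + (1)] = 6/6 = 1.
(Exp terms are combined using exp(i*s)*conj(exp(i*t)) = exp(i*(s-t)), and sums of them are collapsed using the identity that for every m > 1 the m distinct m-th roots of unity sum to 0, e.g. 1 + exp(2*I*pi/3) + exp(-2*I*pi/3) = 0.)
A character is irreducible iff <chi, chi> = 1, so this representation is irreducible.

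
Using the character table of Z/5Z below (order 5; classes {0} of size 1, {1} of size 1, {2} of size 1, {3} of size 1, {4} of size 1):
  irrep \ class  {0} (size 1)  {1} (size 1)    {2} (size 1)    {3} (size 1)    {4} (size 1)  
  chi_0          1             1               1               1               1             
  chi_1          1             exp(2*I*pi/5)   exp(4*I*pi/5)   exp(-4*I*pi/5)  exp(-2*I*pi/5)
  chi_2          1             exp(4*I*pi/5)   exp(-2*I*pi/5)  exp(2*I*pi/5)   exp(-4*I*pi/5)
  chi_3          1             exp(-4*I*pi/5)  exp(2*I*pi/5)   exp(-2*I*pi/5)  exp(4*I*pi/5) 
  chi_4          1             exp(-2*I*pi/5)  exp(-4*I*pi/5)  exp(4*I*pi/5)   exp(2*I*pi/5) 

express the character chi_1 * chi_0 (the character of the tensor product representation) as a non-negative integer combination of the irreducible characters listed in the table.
chi_1 tensor chi_0 = chi_1 (all other irreducibles have multiplicity 0).

Working: The character of a tensor product is the pointwise product (chi_1 * chi_0)(C) = chi_1(C) * chi_0(C):
  {0}: (1)*(1), {1}: (exp(2*I*pi/5))*(1), {2}: (exp(4*I*pi/5))*(1), {3}: (exp(-4*I*pi/5))*(1), {4}: (exp(-2*I*pi/5))*(1)
so (chi_1 * chi_0) takes values
  {0} -> 1, {1} -> exp(2*I*pi/5), {2} -> exp(4*I*pi/5), {3} -> exp(-4*I*pi/5), {4} -> exp(-2*I*pi/5).
Now take the inner product of this character with each irreducible chi from the table, <chi_1*chi_0, chi> = (1/5) sum_C |C| (chi_1*chi_0)(C) conj(chi(C)):
  <chi_1*chi_0, chi_0> = (1/5)[1*(1)*conj(1) + 1*(exp(2*I*pi/5))*conj(1) + 1*(exp(4*I*pi/5))*conj(1) + 1*(exp(-4*I*pi/5))*conj(1) + 1*(exp(-2*I*pi/5))*conj(1)]
      = (1/5)[(1) + (exp(2*I*pi/5)) + (exp(4*I*pi/5)) + (exp(-4*I*pi/5)) + (exp(-2*I*pi/5))] = 0/5 = 0
  <chi_1*chi_0, chi_1> = (1/5)[1*(1)*conj(1) + 1*(exp(2*I*pi/5))*conj(exp(2*I*pi/5)) + 1*(exp(4*I*pi/5))*conj(exp(4*I*pi/5)) + 1*(exp(-4*I*pi/5))*conj(exp(-4*I*pi/5)) + 1*(exp(-2*I*pi/5))*conj(exp(-2*I*pi/5))]
      = (1/5)[(1) + (1) + (1) + (1) + (1)] = 5/5 = 1
  <chi_1*chi_0, chi_2> = (1/5)[1*(1)*conj(1) + 1*(exp(2*I*pi/5))*conj(exp(4*I*pi/5)) + 1*(exp(4*I*pi/5))*conj(exp(-2*I*pi/5)) + 1*(exp(-4*I*pi/5))*conj(exp(2*I*pi/5)) + 1*(exp(-2*I*pi/5))*conj(exp(-4*I*pi/5))]
      = (1/5)[(1) + (exp(-2*I*pi/5)) + (exp(-4*I*pi/5)) + (exp(4*I*pi/5)) + (exp(2*I*pi/5))] = 0/5 = 0
  <chi_1*chi_0, chi_3> = (1/5)[1*(1)*conj(1) + 1*(exp(2*I*pi/5))*conj(exp(-4*I*pi/5)) + 1*(exp(4*I*pi/5))*conj(exp(2*I*pi/5)) + 1*(exp(-4*I*pi/5))*conj(exp(-2*I*pi/5)) + 1*(exp(-2*I*pi/5))*conj(exp(4*I*pi/5))]
      = (1/5)[(1) + (exp(-4*I*pi/5)) + (exp(2*I*pi/5)) + (exp(-2*I*pi/5)) + (exp(4*I*pi/5))] = 0/5 = 0
  <chi_1*chi_0, chi_4> = (1/5)[1*(1)*conj(1) + 1*(exp(2*I*pi/5))*conj(exp(-2*I*pi/5)) + 1*(exp(4*I*pi/5))*conj(exp(-4*I*pi/5)) + 1*(exp(-4*I*pi/5))*conj(exp(4*I*pi/5)) + 1*(exp(-2*I*pi/5))*conj(exp(2*I*pi/5))]
      = (1/5)[(1) + (exp(4*I*pi/5)) + (exp(-2*I*pi/5)) + (exp(2*I*pi/5)) + (exp(-4*I*pi/5))] = 0/5 = 0
(Exp terms are combined using exp(i*s)*conj(exp(i*t)) = exp(i*(s-t)), and sums of them are collapsed using the identity that for every m > 1 the m distinct m-th roots of unity sum to 0, e.g. 1 + exp(2*I*pi/3) + exp(-2*I*pi/3) = 0.)
Hence the multiplicities are chi_1: 1. Dimension check: dim(chi_1)*dim(chi_0) = 1*1 = 1 and sum (mult * dim) = 1*1 = 1.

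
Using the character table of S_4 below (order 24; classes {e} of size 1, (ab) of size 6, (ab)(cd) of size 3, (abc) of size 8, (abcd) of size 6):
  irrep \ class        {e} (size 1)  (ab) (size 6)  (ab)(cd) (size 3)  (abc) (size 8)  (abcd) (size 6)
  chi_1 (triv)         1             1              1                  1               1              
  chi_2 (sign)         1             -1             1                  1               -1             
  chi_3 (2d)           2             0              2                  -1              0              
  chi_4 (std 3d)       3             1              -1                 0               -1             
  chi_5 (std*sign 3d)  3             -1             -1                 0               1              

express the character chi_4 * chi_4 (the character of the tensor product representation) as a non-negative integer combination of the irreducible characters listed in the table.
chi_4 tensor chi_4 = chi_1 + chi_3 + chi_4 + chi_5 (all other irreducibles have multiplicity 0).

Reasoning: The character of a tensor product is the pointwise product (chi_4 * chi_4)(C) = chi_4(C) * chi_4(C):
  {e}: (3)*(3), (ab): (1)*(1), (ab)(cd): (-1)*(-1), (abc): (0)*(0), (abcd): (-1)*(-1)
so (chi_4 * chi_4) takes values
  {e} -> 9, (ab) -> 1, (ab)(cd) -> 1, (abc) -> 0, (abcd) -> 1.
Now take the inner product of this character with each irreducible chi from the table, <chi_4*chi_4, chi> = (1/24) sum_C |C| (chi_4*chi_4)(C) conj(chi(C)):
  <chi_4*chi_4, chi_1> = (1/24)[1*(9)*conj(1) + 6*(1)*conj(1) + 3*(1)*conj(1) + 8*(0)*conj(1) + 6*(1)*conj(1)]
      = (1/24)[(9) + (6) + (3) + (0) + (6)] = 24/24 = 1
  <chi_4*chi_4, chi_2> = (1/24)[1*(9)*conj(1) + 6*(1)*conj(-1) + 3*(1)*conj(1) + 8*(0)*conj(1) + 6*(1)*conj(-1)]
      = (1/24)[(9) + (-6) + (3) + (0) + (-6)] = 0/24 = 0
  <chi_4*chi_4, chi_3> = (1/24)[1*(9)*conj(2) + 6*(1)*conj(0) + 3*(1)*conj(2) + 8*(0)*conj(-1) + 6*(1)*conj(0)]
      = (1/24)[(18) + (0) + (6) + (0) + (0)] = 24/24 = 1
  <chi_4*chi_4, chi_4> = (1/24)[1*(9)*conj(3) + 6*(1)*conj(1) + 3*(1)*conj(-1) + 8*(0)*conj(0) + 6*(1)*conj(-1)]
      = (1/24)[(27) + (6) + (-3) + (0) + (-6)] = 24/24 = 1
  <chi_4*chi_4, chi_5> = (1/24)[1*(9)*conj(3) + 6*(1)*conj(-1) + 3*(1)*conj(-1) + 8*(0)*conj(0) + 6*(1)*conj(1)]
      = (1/24)[(27) + (-6) + (-3) + (0) + (6)] = 24/24 = 1
Hence the multiplicities are chi_1: 1, chi_3: 1, chi_4: 1, chi_5: 1. Dimension check: dim(chi_4)*dim(chi_4) = 3*3 = 9 and sum (mult * dim) = 1*1 + 1*2 + 1*3 + 1*3 = 9.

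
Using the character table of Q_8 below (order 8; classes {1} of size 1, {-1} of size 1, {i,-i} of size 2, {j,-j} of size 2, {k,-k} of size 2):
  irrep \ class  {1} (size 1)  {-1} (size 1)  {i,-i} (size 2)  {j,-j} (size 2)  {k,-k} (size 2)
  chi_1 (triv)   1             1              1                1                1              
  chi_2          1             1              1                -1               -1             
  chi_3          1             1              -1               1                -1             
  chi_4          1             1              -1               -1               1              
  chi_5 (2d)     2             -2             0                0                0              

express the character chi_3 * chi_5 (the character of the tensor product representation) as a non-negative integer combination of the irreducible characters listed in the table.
chi_3 tensor chi_5 = chi_5 (all other irreducibles have multiplicity 0).

Why: The character of a tensor product is the pointwise product (chi_3 * chi_5)(C) = chi_3(C) * chi_5(C):
  {1}: (1)*(2), {-1}: (1)*(-2), {i,-i}: (-1)*(0), {j,-j}: (1)*(0), {k,-k}: (-1)*(0)
so (chi_3 * chi_5) takes values
  {1} -> 2, {-1} -> -2, {i,-i} -> 0, {j,-j} -> 0, {k,-k} -> 0.
Now take the inner product of this character with each irreducible chi from the table, <chi_3*chi_5, chi> = (1/8) sum_C |C| (chi_3*chi_5)(C) conj(chi(C)):
  <chi_3*chi_5, chi_1> = (1/8)[1*(2)*conj(1) + 1*(-2)*conj(1) + 2*(0)*conj(1) + 2*(0)*conj(1) + 2*(0)*conj(1)]
      = (1/8)[(2) + (-2) + (0) + (0) + (0)] = 0/8 = 0
  <chi_3*chi_5, chi_2> = (1/8)[1*(2)*conj(1) + 1*(-2)*conj(1) + 2*(0)*conj(1) + 2*(0)*conj(-1) + 2*(0)*conj(-1)]
      = (1/8)[(2) + (-2) + (0) + (0) + (0)] = 0/8 = 0
  <chi_3*chi_5, chi_3> = (1/8)[1*(2)*conj(1) + 1*(-2)*conj(1) + 2*(0)*conj(-1) + 2*(0)*conj(1) + 2*(0)*conj(-1)]
      = (1/8)[(2) + (-2) + (0) + (0) + (0)] = 0/8 = 0
  <chi_3*chi_5, chi_4> = (1/8)[1*(2)*conj(1) + 1*(-2)*conj(1) + 2*(0)*conj(-1) + 2*(0)*conj(-1) + 2*(0)*conj(1)]
      = (1/8)[(2) + (-2) + (0) + (0) + (0)] = 0/8 = 0
  <chi_3*chi_5, chi_5> = (1/8)[1*(2)*conj(2) + 1*(-2)*conj(-2) + 2*(0)*conj(0) + 2*(0)*conj(0) + 2*(0)*conj(0)]
      = (1/8)[(4) + (4) + (0) + (0) + (0)] = 8/8 = 1
Hence the multiplicities are chi_5: 1. Dimension check: dim(chi_3)*dim(chi_5) = 1*2 = 2 and sum (mult * dim) = 1*2 = 2.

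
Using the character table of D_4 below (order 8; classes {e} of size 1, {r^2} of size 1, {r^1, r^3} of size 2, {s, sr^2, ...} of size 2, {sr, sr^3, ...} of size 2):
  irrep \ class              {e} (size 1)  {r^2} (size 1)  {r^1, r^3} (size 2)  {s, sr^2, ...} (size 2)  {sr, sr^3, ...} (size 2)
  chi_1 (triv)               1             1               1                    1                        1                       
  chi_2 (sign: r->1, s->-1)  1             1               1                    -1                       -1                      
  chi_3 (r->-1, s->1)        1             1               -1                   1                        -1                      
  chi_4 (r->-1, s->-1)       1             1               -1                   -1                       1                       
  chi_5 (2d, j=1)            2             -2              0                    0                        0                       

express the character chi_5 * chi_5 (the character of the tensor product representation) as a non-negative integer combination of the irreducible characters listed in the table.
chi_5 tensor chi_5 = chi_1 + chi_2 + chi_3 + chi_4 (all other irreducibles have multiplicity 0).

Derivation: The character of a tensor product is the pointwise product (chi_5 * chi_5)(C) = chi_5(C) * chi_5(C):
  {e}: (2)*(2), {r^2}: (-2)*(-2), {r^1, r^3}: (0)*(0), {s, sr^2, ...}: (0)*(0), {sr, sr^3, ...}: (0)*(0)
so (chi_5 * chi_5) takes values
  {e} -> 4, {r^2} -> 4, {r^1, r^3} -> 0, {s, sr^2, ...} -> 0, {sr, sr^3, ...} -> 0.
Now take the inner product of this character with each irreducible chi from the table, <chi_5*chi_5, chi> = (1/8) sum_C |C| (chi_5*chi_5)(C) conj(chi(C)):
  <chi_5*chi_5, chi_1> = (1/8)[1*(4)*conj(1) + 1*(4)*conj(1) + 2*(0)*conj(1) + 2*(0)*conj(1) + 2*(0)*conj(1)]
      = (1/8)[(4) + (4) + (0) + (0) + (0)] = 8/8 = 1
  <chi_5*chi_5, chi_2> = (1/8)[1*(4)*conj(1) + 1*(4)*conj(1) + 2*(0)*conj(1) + 2*(0)*conj(-1) + 2*(0)*conj(-1)]
      = (1/8)[(4) + (4) + (0) + (0) + (0)] = 8/8 = 1
  <chi_5*chi_5, chi_3> = (1/8)[1*(4)*conj(1) + 1*(4)*conj(1) + 2*(0)*conj(-1) + 2*(0)*conj(1) + 2*(0)*conj(-1)]
      = (1/8)[(4) + (4) + (0) + (0) + (0)] = 8/8 = 1
  <chi_5*chi_5, chi_4> = (1/8)[1*(4)*conj(1) + 1*(4)*conj(1) + 2*(0)*conj(-1) + 2*(0)*conj(-1) + 2*(0)*conj(1)]
      = (1/8)[(4) + (4) + (0) + (0) + (0)] = 8/8 = 1
  <chi_5*chi_5, chi_5> = (1/8)[1*(4)*conj(2) + 1*(4)*conj(-2) + 2*(0)*conj(0) + 2*(0)*conj(0) + 2*(0)*conj(0)]
      = (1/8)[(8) + (-8) + (0) + (0) + (0)] = 0/8 = 0
Hence the multiplicities are chi_1: 1, chi_2: 1, chi_3: 1, chi_4: 1. Dimension check: dim(chi_5)*dim(chi_5) = 2*2 = 4 and sum (mult * dim) = 1*1 + 1*1 + 1*1 + 1*1 = 4.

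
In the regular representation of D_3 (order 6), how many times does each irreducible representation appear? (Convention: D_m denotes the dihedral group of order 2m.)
Each irreducible V_i of dimension d_i appears with multiplicity d_i, i.e. rho_reg = (direct sum over all irreducibles V_i) d_i V_i. The irreducible dimensions for D_3 are 1, 1, 2: 2 irreducibles of dimension 1, each with multiplicity 1; 1 irreducible of dimension 2, with multiplicity 2. Total dimension 2*1*1 + 1*2*2 = 6 = |G|.

Working: General theorem: in the regular representation of a finite group G, each irreducible appears with multiplicity equal to its dimension. Check: dim(rho_reg) = sum d_i^2 = 1 + 1 + 4 = 6 = |G|.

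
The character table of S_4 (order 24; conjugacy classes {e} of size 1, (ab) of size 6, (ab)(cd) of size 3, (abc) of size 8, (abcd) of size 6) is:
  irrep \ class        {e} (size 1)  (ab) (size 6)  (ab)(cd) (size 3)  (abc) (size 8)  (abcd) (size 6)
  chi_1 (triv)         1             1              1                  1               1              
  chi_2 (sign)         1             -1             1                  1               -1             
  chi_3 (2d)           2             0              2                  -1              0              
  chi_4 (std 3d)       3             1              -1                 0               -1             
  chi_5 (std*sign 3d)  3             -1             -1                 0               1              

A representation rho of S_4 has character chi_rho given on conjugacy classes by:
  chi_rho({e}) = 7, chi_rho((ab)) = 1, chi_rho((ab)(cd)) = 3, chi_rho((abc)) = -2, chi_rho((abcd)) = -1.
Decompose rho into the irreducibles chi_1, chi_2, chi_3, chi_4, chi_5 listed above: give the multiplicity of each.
Multiplicities: chi_1: 0, chi_2: 0, chi_3: 2, chi_4: 1, chi_5: 0.

Justification: Use <chi_rho, chi> = (1/|G|) sum_C |C| * chi_rho(C) * conj(chi(C)) with |G| = 24 for each irreducible chi in the table:
  <chi_rho, chi_1> = (1/24)[1*(7)*conj(1) + 6*(1)*conj(1) + 3*(3)*conj(1) + 8*(-2)*conj(1) + 6*(-1)*conj(1)]
      = (1/24)[(7) + (6) + (9) + (-16) + (-6)] = 0/24 = 0
  <chi_rho, chi_2> = (1/24)[1*(7)*conj(1) + 6*(1)*conj(-1) + 3*(3)*conj(1) + 8*(-2)*conj(1) + 6*(-1)*conj(-1)]
      = (1/24)[(7) + (-6) + (9) + (-16) + (6)] = 0/24 = 0
  <chi_rho, chi_3> = (1/24)[1*(7)*conj(2) + 6*(1)*conj(0) + 3*(3)*conj(2) + 8*(-2)*conj(-1) + 6*(-1)*conj(0)]
      = (1/24)[(14) + (0) + (18) + (16) + (0)] = 48/24 = 2
  <chi_rho, chi_4> = (1/24)[1*(7)*conj(3) + 6*(1)*conj(1) + 3*(3)*conj(-1) + 8*(-2)*conj(0) + 6*(-1)*conj(-1)]
      = (1/24)[(21) + (6) + (-9) + (0) + (6)] = 24/24 = 1
  <chi_rho, chi_5> = (1/24)[1*(7)*conj(3) + 6*(1)*conj(-1) + 3*(3)*conj(-1) + 8*(-2)*conj(0) + 6*(-1)*conj(1)]
      = (1/24)[(21) + (-6) + (-9) + (0) + (-6)] = 0/24 = 0
Dimension check: dim(rho) = sum (mult * dim) = 0*1 + 0*1 + 2*2 + 1*3 + 0*3 = 7 = chi_rho(e) = 7.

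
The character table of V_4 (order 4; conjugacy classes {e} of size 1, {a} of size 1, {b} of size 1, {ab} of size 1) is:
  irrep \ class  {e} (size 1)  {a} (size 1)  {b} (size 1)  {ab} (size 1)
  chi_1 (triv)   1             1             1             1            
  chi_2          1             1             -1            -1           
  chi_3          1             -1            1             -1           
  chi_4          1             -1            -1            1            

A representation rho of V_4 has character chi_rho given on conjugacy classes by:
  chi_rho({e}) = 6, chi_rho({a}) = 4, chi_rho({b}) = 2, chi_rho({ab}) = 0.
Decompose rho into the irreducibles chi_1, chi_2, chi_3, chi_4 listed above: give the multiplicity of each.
Multiplicities: chi_1: 3, chi_2: 2, chi_3: 1, chi_4: 0.

Why: Use <chi_rho, chi> = (1/|G|) sum_C |C| * chi_rho(C) * conj(chi(C)) with |G| = 4 for each irreducible chi in the table:
  <chi_rho, chi_1> = (1/4)[1*(6)*conj(1) + 1*(4)*conj(1) + 1*(2)*conj(1) + 1*(0)*conj(1)]
      = (1/4)[(6) + (4) + (2) + (0)] = 12/4 = 3
  <chi_rho, chi_2> = (1/4)[1*(6)*conj(1) + 1*(4)*conj(1) + 1*(2)*conj(-1) + 1*(0)*conj(-1)]
      = (1/4)[(6) + (4) + (-2) + (0)] = 8/4 = 2
  <chi_rho, chi_3> = (1/4)[1*(6)*conj(1) + 1*(4)*conj(-1) + 1*(2)*conj(1) + 1*(0)*conj(-1)]
      = (1/4)[(6) + (-4) + (2) + (0)] = 4/4 = 1
  <chi_rho, chi_4> = (1/4)[1*(6)*conj(1) + 1*(4)*conj(-1) + 1*(2)*conj(-1) + 1*(0)*conj(1)]
      = (1/4)[(6) + (-4) + (-2) + (0)] = 0/4 = 0
Dimension check: dim(rho) = sum (mult * dim) = 3*1 + 2*1 + 1*1 + 0*1 = 6 = chi_rho(e) = 6.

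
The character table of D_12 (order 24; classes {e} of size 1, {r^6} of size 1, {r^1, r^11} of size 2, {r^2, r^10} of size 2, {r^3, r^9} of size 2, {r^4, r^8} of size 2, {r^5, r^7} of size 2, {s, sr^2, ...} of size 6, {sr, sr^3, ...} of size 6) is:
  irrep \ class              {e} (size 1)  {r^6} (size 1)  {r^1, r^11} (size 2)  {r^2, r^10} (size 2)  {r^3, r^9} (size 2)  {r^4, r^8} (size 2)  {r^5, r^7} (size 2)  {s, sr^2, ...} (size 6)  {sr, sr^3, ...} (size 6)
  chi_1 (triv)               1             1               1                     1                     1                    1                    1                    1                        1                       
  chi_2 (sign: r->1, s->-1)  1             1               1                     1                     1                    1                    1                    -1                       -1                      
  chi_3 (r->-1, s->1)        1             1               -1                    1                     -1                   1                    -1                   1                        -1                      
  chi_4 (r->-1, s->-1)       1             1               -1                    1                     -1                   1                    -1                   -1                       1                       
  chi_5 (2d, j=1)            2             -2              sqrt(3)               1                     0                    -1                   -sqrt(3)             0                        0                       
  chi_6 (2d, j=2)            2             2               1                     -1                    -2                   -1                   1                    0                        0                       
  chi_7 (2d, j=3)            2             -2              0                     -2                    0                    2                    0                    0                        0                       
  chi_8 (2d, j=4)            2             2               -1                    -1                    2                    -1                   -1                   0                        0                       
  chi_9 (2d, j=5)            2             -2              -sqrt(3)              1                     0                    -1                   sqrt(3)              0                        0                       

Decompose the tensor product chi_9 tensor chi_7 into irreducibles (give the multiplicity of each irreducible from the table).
chi_9 tensor chi_7 = chi_6 + chi_8 (all other irreducibles have multiplicity 0).

Details: The character of a tensor product is the pointwise product (chi_9 * chi_7)(C) = chi_9(C) * chi_7(C):
  {e}: (2)*(2), {r^6}: (-2)*(-2), {r^1, r^11}: (-sqrt(3))*(0), {r^2, r^10}: (1)*(-2), {r^3, r^9}: (0)*(0), {r^4, r^8}: (-1)*(2), {r^5, r^7}: (sqrt(3))*(0), {s, sr^2, ...}: (0)*(0), {sr, sr^3, ...}: (0)*(0)
so (chi_9 * chi_7) takes values
  {e} -> 4, {r^6} -> 4, {r^1, r^11} -> 0, {r^2, r^10} -> -2, {r^3, r^9} -> 0, {r^4, r^8} -> -2, {r^5, r^7} -> 0, {s, sr^2, ...} -> 0, {sr, sr^3, ...} -> 0.
Now take the inner product of this character with each irreducible chi from the table, <chi_9*chi_7, chi> = (1/24) sum_C |C| (chi_9*chi_7)(C) conj(chi(C)):
  <chi_9*chi_7, chi_1> = (1/24)[1*(4)*conj(1) + 1*(4)*conj(1) + 2*(0)*conj(1) + 2*(-2)*conj(1) + 2*(0)*conj(1) + 2*(-2)*conj(1) + 2*(0)*conj(1) + 6*(0)*conj(1) + 6*(0)*conj(1)]
      = (1/24)[(4) + (4) + (0) + (-4) + (0) + (-4) + (0) + (0) + (0)] = 0/24 = 0
  <chi_9*chi_7, chi_2> = (1/24)[1*(4)*conj(1) + 1*(4)*conj(1) + 2*(0)*conj(1) + 2*(-2)*conj(1) + 2*(0)*conj(1) + 2*(-2)*conj(1) + 2*(0)*conj(1) + 6*(0)*conj(-1) + 6*(0)*conj(-1)]
      = (1/24)[(4) + (4) + (0) + (-4) + (0) + (-4) + (0) + (0) + (0)] = 0/24 = 0
  <chi_9*chi_7, chi_3> = (1/24)[1*(4)*conj(1) + 1*(4)*conj(1) + 2*(0)*conj(-1) + 2*(-2)*conj(1) + 2*(0)*conj(-1) + 2*(-2)*conj(1) + 2*(0)*conj(-1) + 6*(0)*conj(1) + 6*(0)*conj(-1)]
      = (1/24)[(4) + (4) + (0) + (-4) + (0) + (-4) + (0) + (0) + (0)] = 0/24 = 0
  <chi_9*chi_7, chi_4> = (1/24)[1*(4)*conj(1) + 1*(4)*conj(1) + 2*(0)*conj(-1) + 2*(-2)*conj(1) + 2*(0)*conj(-1) + 2*(-2)*conj(1) + 2*(0)*conj(-1) + 6*(0)*conj(-1) + 6*(0)*conj(1)]
      = (1/24)[(4) + (4) + (0) + (-4) + (0) + (-4) + (0) + (0) + (0)] = 0/24 = 0
  <chi_9*chi_7, chi_5> = (1/24)[1*(4)*conj(2) + 1*(4)*conj(-2) + 2*(0)*conj(sqrt(3)) + 2*(-2)*conj(1) + 2*(0)*conj(0) + 2*(-2)*conj(-1) + 2*(0)*conj(-sqrt(3)) + 6*(0)*conj(0) + 6*(0)*conj(0)]
      = (1/24)[(8) + (-8) + (0) + (-4) + (0) + (4) + (0) + (0) + (0)] = 0/24 = 0
  <chi_9*chi_7, chi_6> = (1/24)[1*(4)*conj(2) + 1*(4)*conj(2) + 2*(0)*conj(1) + 2*(-2)*conj(-1) + 2*(0)*conj(-2) + 2*(-2)*conj(-1) + 2*(0)*conj(1) + 6*(0)*conj(0) + 6*(0)*conj(0)]
      = (1/24)[(8) + (8) + (0) + (4) + (0) + (4) + (0) + (0) + (0)] = 24/24 = 1
  <chi_9*chi_7, chi_7> = (1/24)[1*(4)*conj(2) + 1*(4)*conj(-2) + 2*(0)*conj(0) + 2*(-2)*conj(-2) + 2*(0)*conj(0) + 2*(-2)*conj(2) + 2*(0)*conj(0) + 6*(0)*conj(0) + 6*(0)*conj(0)]
      = (1/24)[(8) + (-8) + (0) + (8) + (0) + (-8) + (0) + (0) + (0)] = 0/24 = 0
  <chi_9*chi_7, chi_8> = (1/24)[1*(4)*conj(2) + 1*(4)*conj(2) + 2*(0)*conj(-1) + 2*(-2)*conj(-1) + 2*(0)*conj(2) + 2*(-2)*conj(-1) + 2*(0)*conj(-1) + 6*(0)*conj(0) + 6*(0)*conj(0)]
      = (1/24)[(8) + (8) + (0) + (4) + (0) + (4) + (0) + (0) + (0)] = 24/24 = 1
  <chi_9*chi_7, chi_9> = (1/24)[1*(4)*conj(2) + 1*(4)*conj(-2) + 2*(0)*conj(-sqrt(3)) + 2*(-2)*conj(1) + 2*(0)*conj(0) + 2*(-2)*conj(-1) + 2*(0)*conj(sqrt(3)) + 6*(0)*conj(0) + 6*(0)*conj(0)]
      = (1/24)[(8) + (-8) + (0) + (-4) + (0) + (4) + (0) + (0) + (0)] = 0/24 = 0
Hence the multiplicities are chi_6: 1, chi_8: 1. Dimension check: dim(chi_9)*dim(chi_7) = 2*2 = 4 and sum (mult * dim) = 1*2 + 1*2 = 4.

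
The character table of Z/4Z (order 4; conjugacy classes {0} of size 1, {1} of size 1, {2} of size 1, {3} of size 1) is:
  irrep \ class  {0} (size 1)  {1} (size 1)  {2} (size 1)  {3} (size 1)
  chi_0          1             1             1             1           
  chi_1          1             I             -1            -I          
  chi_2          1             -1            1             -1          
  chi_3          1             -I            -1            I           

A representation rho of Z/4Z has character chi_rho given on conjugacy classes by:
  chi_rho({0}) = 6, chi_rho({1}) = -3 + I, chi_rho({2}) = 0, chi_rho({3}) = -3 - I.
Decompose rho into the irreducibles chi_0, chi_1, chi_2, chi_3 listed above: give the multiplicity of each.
Multiplicities: chi_0: 0, chi_1: 2, chi_2: 3, chi_3: 1.

Details: Use <chi_rho, chi> = (1/|G|) sum_C |C| * chi_rho(C) * conj(chi(C)) with |G| = 4 for each irreducible chi in the table:
  <chi_rho, chi_0> = (1/4)[1*(6)*conj(1) + 1*(-3 + I)*conj(1) + 1*(0)*conj(1) + 1*(-3 - I)*conj(1)]
      = (1/4)[(6) + (-3 + I) + (0) + (-3 - I)] = 0/4 = 0
  <chi_rho, chi_1> = (1/4)[1*(6)*conj(1) + 1*(-3 + I)*conj(I) + 1*(0)*conj(-1) + 1*(-3 - I)*conj(-I)]
      = (1/4)[(6) + (1 + 3*I) + (0) + (1 - 3*I)] = 8/4 = 2
  <chi_rho, chi_2> = (1/4)[1*(6)*conj(1) + 1*(-3 + I)*conj(-1) + 1*(0)*conj(1) + 1*(-3 - I)*conj(-1)]
      = (1/4)[(6) + (3 - I) + (0) + (3 + I)] = 12/4 = 3
  <chi_rho, chi_3> = (1/4)[1*(6)*conj(1) + 1*(-3 + I)*conj(-I) + 1*(0)*conj(-1) + 1*(-3 - I)*conj(I)]
      = (1/4)[(6) + (-1 - 3*I) + (0) + (-1 + 3*I)] = 4/4 = 1
(Exp terms are combined using exp(i*s)*conj(exp(i*t)) = exp(i*(s-t)), and sums of them are collapsed using the identity that for every m > 1 the m distinct m-th roots of unity sum to 0, e.g. 1 + exp(2*I*pi/3) + exp(-2*I*pi/3) = 0.)
Dimension check: dim(rho) = sum (mult * dim) = 0*1 + 2*1 + 3*1 + 1*1 = 6 = chi_rho(e) = 6.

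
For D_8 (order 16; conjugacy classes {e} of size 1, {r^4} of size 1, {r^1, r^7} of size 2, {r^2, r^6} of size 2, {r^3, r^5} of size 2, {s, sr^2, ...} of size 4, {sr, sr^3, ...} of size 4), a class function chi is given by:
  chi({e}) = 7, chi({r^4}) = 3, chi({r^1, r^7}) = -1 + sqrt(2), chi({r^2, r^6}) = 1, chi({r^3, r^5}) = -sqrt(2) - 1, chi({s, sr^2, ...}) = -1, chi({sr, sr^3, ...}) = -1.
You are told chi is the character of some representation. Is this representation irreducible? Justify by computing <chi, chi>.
Not irreducible (reducible): <chi, chi> = 5 > 1.

Proof sketch: <chi, chi> = (1/|G|) sum_C |C| * |chi(C)|^2 = (1/16)[1*|7|^2 + 1*|3|^2 + 2*|-1 + sqrt(2)|^2 + 2*|1|^2 + 2*|-sqrt(2) - 1|^2 + 4*|-1|^2 + 4*|-1|^2]
  = (1/16)[(49) + (9) + (6 - 4*sqrt(2)) + (2) + (4*sqrt(2) + 6) + (4) + (4)] = 80/16 = 5.
A character is irreducible iff <chi, chi> = 1, so this representation is reducible.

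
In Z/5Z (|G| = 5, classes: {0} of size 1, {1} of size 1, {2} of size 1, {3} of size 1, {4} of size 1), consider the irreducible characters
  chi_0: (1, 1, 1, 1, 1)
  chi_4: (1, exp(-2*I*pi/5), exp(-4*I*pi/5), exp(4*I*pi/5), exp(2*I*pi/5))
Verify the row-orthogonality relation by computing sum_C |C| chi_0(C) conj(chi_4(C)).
Sum = 0; so <chi_0, chi_4> = 0 (distinct irreducibles are orthogonal).

Working: Compute term by term over conjugacy classes (|C| * chi_0(C) * conj(chi_4(C))):
  1*(1)*conj(1) + 1*(1)*conj(exp(-2*I*pi/5)) + 1*(1)*conj(exp(-4*I*pi/5)) + 1*(1)*conj(exp(4*I*pi/5)) + 1*(1)*conj(exp(2*I*pi/5))
  = (1) + (exp(2*I*pi/5)) + (exp(4*I*pi/5)) + (exp(-4*I*pi/5)) + (exp(-2*I*pi/5))
  = 0.
(Exp terms are combined using exp(i*s)*conj(exp(i*t)) = exp(i*(s-t)), and sums of them are collapsed using the identity that for every m > 1 the m distinct m-th roots of unity sum to 0, e.g. 1 + exp(2*I*pi/3) + exp(-2*I*pi/3) = 0.)
Dividing by |G| = 5 gives 0/5 = 0, matching the row-orthogonality relation <chi_0, chi_4> = [chi_0 = chi_4].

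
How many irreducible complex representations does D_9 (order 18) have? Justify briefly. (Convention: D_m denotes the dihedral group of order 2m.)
6

Argument: The number of irreducible complex representations of a finite group equals its number of conjugacy classes. D_9 has 6 conjugacy classes ((n+3)/2 for n odd), so D_9 (order 18) has exactly 6 irreducible complex representations.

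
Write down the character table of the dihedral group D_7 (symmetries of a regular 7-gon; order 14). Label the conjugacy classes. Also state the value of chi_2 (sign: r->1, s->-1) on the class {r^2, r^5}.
Conjugacy classes: {e} of size 1, {r^1, r^6} of size 2, {r^2, r^5} of size 2, {r^3, r^4} of size 2, {s, sr, ..., sr^6} of size 7.
Character table:
  irrep \ class              {e} (size 1)  {r^1, r^6} (size 2)  {r^2, r^5} (size 2)  {r^3, r^4} (size 2)  {s, sr, ..., sr^6} (size 7)
  chi_1 (triv)               1             1                    1                    1                    1                          
  chi_2 (sign: r->1, s->-1)  1             1                    1                    1                    -1                         
  chi_3 (2d, j=1)            2             2*cos(2*pi/7)        -2*cos(3*pi/7)       -2*cos(pi/7)         0                          
  chi_4 (2d, j=2)            2             -2*cos(3*pi/7)       -2*cos(pi/7)         2*cos(2*pi/7)        0                          
  chi_5 (2d, j=3)            2             -2*cos(pi/7)         2*cos(2*pi/7)        -2*cos(3*pi/7)       0                          

Spot check: chi_2 (sign: r->1, s->-1) on {r^2, r^5} = 1.

Details: D_7 has order 2*7 = 14 with 5 conjugacy classes, hence 5 irreducibles. Sum of squared dims 1 + 1 + 4 + 4 + 4 = 14 = |G|. Linear characters come from the abelianisation; the 2-dimensional irreps have character r^k -> 2*cos(2*pi*j*k/7), reflections -> 0.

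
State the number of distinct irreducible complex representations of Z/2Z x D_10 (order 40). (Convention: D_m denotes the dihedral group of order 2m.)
16

Solution. The number of irreducible complex representations of a finite group equals its number of conjugacy classes. For a direct product, #classes(G x H) = #classes(G) * #classes(H). Z/2Z has 2 classes (abelian), D_10 has 8 classes, so 2 * 8 = 16, so Z/2Z x D_10 (order 40) has exactly 16 irreducible complex representations.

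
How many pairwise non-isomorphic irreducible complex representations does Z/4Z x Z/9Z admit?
36

Solution. The number of irreducible complex representations of a finite group equals its number of conjugacy classes. Z/4Z x Z/9Z is abelian of order 36, so every element is its own conjugacy class: 36 classes, so Z/4Z x Z/9Z (order 36) has exactly 36 irreducible complex representations.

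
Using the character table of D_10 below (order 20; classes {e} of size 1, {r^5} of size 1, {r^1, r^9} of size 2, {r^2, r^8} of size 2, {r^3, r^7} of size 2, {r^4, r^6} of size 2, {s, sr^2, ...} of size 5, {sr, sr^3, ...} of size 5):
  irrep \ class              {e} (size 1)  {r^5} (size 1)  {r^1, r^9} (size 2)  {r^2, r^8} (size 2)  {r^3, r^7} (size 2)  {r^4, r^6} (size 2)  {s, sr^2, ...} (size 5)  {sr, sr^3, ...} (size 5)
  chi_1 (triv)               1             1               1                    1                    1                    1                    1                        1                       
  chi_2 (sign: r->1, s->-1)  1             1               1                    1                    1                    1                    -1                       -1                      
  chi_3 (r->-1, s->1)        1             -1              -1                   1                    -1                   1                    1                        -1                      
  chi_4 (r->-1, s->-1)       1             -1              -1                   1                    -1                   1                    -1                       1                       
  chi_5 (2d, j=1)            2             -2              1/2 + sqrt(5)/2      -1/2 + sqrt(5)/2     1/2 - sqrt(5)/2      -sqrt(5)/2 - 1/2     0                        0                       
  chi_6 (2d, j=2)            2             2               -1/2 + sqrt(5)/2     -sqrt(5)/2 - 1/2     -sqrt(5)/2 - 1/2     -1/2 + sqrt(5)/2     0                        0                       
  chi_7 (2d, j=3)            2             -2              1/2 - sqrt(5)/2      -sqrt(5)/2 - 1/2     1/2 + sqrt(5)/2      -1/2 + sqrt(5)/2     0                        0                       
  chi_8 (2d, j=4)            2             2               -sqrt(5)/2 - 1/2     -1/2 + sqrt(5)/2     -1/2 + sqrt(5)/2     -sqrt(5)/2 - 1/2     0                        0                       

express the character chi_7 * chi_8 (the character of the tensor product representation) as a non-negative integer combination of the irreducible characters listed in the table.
chi_7 tensor chi_8 = chi_5 + chi_7 (all other irreducibles have multiplicity 0).

Argument: The character of a tensor product is the pointwise product (chi_7 * chi_8)(C) = chi_7(C) * chi_8(C):
  {e}: (2)*(2), {r^5}: (-2)*(2), {r^1, r^9}: (1/2 - sqrt(5)/2)*(-sqrt(5)/2 - 1/2), {r^2, r^8}: (-sqrt(5)/2 - 1/2)*(-1/2 + sqrt(5)/2), {r^3, r^7}: (1/2 + sqrt(5)/2)*(-1/2 + sqrt(5)/2), {r^4, r^6}: (-1/2 + sqrt(5)/2)*(-sqrt(5)/2 - 1/2), {s, sr^2, ...}: (0)*(0), {sr, sr^3, ...}: (0)*(0)
so (chi_7 * chi_8) takes values
  {e} -> 4, {r^5} -> -4, {r^1, r^9} -> 1, {r^2, r^8} -> -1, {r^3, r^7} -> 1, {r^4, r^6} -> -1, {s, sr^2, ...} -> 0, {sr, sr^3, ...} -> 0.
Now take the inner product of this character with each irreducible chi from the table, <chi_7*chi_8, chi> = (1/20) sum_C |C| (chi_7*chi_8)(C) conj(chi(C)):
  <chi_7*chi_8, chi_1> = (1/20)[1*(4)*conj(1) + 1*(-4)*conj(1) + 2*(1)*conj(1) + 2*(-1)*conj(1) + 2*(1)*conj(1) + 2*(-1)*conj(1) + 5*(0)*conj(1) + 5*(0)*conj(1)]
      = (1/20)[(4) + (-4) + (2) + (-2) + (2) + (-2) + (0) + (0)] = 0/20 = 0
  <chi_7*chi_8, chi_2> = (1/20)[1*(4)*conj(1) + 1*(-4)*conj(1) + 2*(1)*conj(1) + 2*(-1)*conj(1) + 2*(1)*conj(1) + 2*(-1)*conj(1) + 5*(0)*conj(-1) + 5*(0)*conj(-1)]
      = (1/20)[(4) + (-4) + (2) + (-2) + (2) + (-2) + (0) + (0)] = 0/20 = 0
  <chi_7*chi_8, chi_3> = (1/20)[1*(4)*conj(1) + 1*(-4)*conj(-1) + 2*(1)*conj(-1) + 2*(-1)*conj(1) + 2*(1)*conj(-1) + 2*(-1)*conj(1) + 5*(0)*conj(1) + 5*(0)*conj(-1)]
      = (1/20)[(4) + (4) + (-2) + (-2) + (-2) + (-2) + (0) + (0)] = 0/20 = 0
  <chi_7*chi_8, chi_4> = (1/20)[1*(4)*conj(1) + 1*(-4)*conj(-1) + 2*(1)*conj(-1) + 2*(-1)*conj(1) + 2*(1)*conj(-1) + 2*(-1)*conj(1) + 5*(0)*conj(-1) + 5*(0)*conj(1)]
      = (1/20)[(4) + (4) + (-2) + (-2) + (-2) + (-2) + (0) + (0)] = 0/20 = 0
  <chi_7*chi_8, chi_5> = (1/20)[1*(4)*conj(2) + 1*(-4)*conj(-2) + 2*(1)*conj(1/2 + sqrt(5)/2) + 2*(-1)*conj(-1/2 + sqrt(5)/2) + 2*(1)*conj(1/2 - sqrt(5)/2) + 2*(-1)*conj(-sqrt(5)/2 - 1/2) + 5*(0)*conj(0) + 5*(0)*conj(0)]
      = (1/20)[(8) + (8) + (1 + sqrt(5)) + (1 - sqrt(5)) + (1 - sqrt(5)) + (1 + sqrt(5)) + (0) + (0)] = 20/20 = 1
  <chi_7*chi_8, chi_6> = (1/20)[1*(4)*conj(2) + 1*(-4)*conj(2) + 2*(1)*conj(-1/2 + sqrt(5)/2) + 2*(-1)*conj(-sqrt(5)/2 - 1/2) + 2*(1)*conj(-sqrt(5)/2 - 1/2) + 2*(-1)*conj(-1/2 + sqrt(5)/2) + 5*(0)*conj(0) + 5*(0)*conj(0)]
      = (1/20)[(8) + (-8) + (-1 + sqrt(5)) + (1 + sqrt(5)) + (-sqrt(5) - 1) + (1 - sqrt(5)) + (0) + (0)] = 0/20 = 0
  <chi_7*chi_8, chi_7> = (1/20)[1*(4)*conj(2) + 1*(-4)*conj(-2) + 2*(1)*conj(1/2 - sqrt(5)/2) + 2*(-1)*conj(-sqrt(5)/2 - 1/2) + 2*(1)*conj(1/2 + sqrt(5)/2) + 2*(-1)*conj(-1/2 + sqrt(5)/2) + 5*(0)*conj(0) + 5*(0)*conj(0)]
      = (1/20)[(8) + (8) + (1 - sqrt(5)) + (1 + sqrt(5)) + (1 + sqrt(5)) + (1 - sqrt(5)) + (0) + (0)] = 20/20 = 1
  <chi_7*chi_8, chi_8> = (1/20)[1*(4)*conj(2) + 1*(-4)*conj(2) + 2*(1)*conj(-sqrt(5)/2 - 1/2) + 2*(-1)*conj(-1/2 + sqrt(5)/2) + 2*(1)*conj(-1/2 + sqrt(5)/2) + 2*(-1)*conj(-sqrt(5)/2 - 1/2) + 5*(0)*conj(0) + 5*(0)*conj(0)]
      = (1/20)[(8) + (-8) + (-sqrt(5) - 1) + (1 - sqrt(5)) + (-1 + sqrt(5)) + (1 + sqrt(5)) + (0) + (0)] = 0/20 = 0
Hence the multiplicities are chi_5: 1, chi_7: 1. Dimension check: dim(chi_7)*dim(chi_8) = 2*2 = 4 and sum (mult * dim) = 1*2 + 1*2 = 4.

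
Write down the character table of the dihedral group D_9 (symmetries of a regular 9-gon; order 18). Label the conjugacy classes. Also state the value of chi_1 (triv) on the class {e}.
Conjugacy classes: {e} of size 1, {r^1, r^8} of size 2, {r^2, r^7} of size 2, {r^3, r^6} of size 2, {r^4, r^5} of size 2, {s, sr, ..., sr^8} of size 9.
Character table:
  irrep \ class              {e} (size 1)  {r^1, r^8} (size 2)  {r^2, r^7} (size 2)  {r^3, r^6} (size 2)  {r^4, r^5} (size 2)  {s, sr, ..., sr^8} (size 9)
  chi_1 (triv)               1             1                    1                    1                    1                    1                          
  chi_2 (sign: r->1, s->-1)  1             1                    1                    1                    1                    -1                         
  chi_3 (2d, j=1)            2             2*cos(2*pi/9)        2*cos(4*pi/9)        -1                   -2*cos(pi/9)         0                          
  chi_4 (2d, j=2)            2             2*cos(4*pi/9)        -2*cos(pi/9)         -1                   2*cos(2*pi/9)        0                          
  chi_5 (2d, j=3)            2             -1                   -1                   2                    -1                   0                          
  chi_6 (2d, j=4)            2             -2*cos(pi/9)         2*cos(2*pi/9)        -1                   2*cos(4*pi/9)        0                          

Spot check: chi_1 (triv) on {e} = 1.

Derivation: D_9 has order 2*9 = 18 with 6 conjugacy classes, hence 6 irreducibles. Sum of squared dims 1 + 1 + 4 + 4 + 4 + 4 = 18 = |G|. Linear characters come from the abelianisation; the 2-dimensional irreps have character r^k -> 2*cos(2*pi*j*k/9), reflections -> 0.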